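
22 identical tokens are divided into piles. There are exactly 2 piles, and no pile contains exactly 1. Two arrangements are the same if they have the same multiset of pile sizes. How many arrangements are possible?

10

They are:
2+20
3+19
4+18
5+17
6+16
7+15
8+14
9+13
10+12
11+11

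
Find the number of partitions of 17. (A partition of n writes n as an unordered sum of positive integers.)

Enumerating by decreasing first part gives 297 partitions in all.

297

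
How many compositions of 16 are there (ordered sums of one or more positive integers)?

32768

The number of compositions of n is 2^(n−1); here 2^15 = 32768.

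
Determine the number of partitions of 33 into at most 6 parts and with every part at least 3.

447

Systematic enumeration (by largest part, then next-largest, …) yields 447.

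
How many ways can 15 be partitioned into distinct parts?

There are too many to list fully; the first 12 (by largest part) are:
15
14+1
13+2
12+3
12+2+1
11+4
11+3+1
10+5
10+4+1
10+3+2
9+6
9+5+1
…and 15 more, for 27 total.

27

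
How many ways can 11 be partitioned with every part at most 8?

52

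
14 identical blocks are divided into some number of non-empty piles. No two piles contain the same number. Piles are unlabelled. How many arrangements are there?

22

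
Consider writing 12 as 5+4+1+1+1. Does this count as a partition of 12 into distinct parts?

No

The parts sum to 12, and the condition 'all summands are distinct' is violated.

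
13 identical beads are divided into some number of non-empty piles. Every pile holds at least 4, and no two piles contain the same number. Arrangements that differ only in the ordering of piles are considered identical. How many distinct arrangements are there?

Enumerating:
13
4, 9
5, 8
6, 7
Counting gives 4.

4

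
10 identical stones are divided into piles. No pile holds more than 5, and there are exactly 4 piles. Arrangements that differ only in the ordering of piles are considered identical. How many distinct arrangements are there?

Listing the qualifying partitions of 10:
5 + 3 + 1 + 1
5 + 2 + 2 + 1
4 + 4 + 1 + 1
4 + 3 + 2 + 1
4 + 2 + 2 + 2
3 + 3 + 3 + 1
3 + 3 + 2 + 2
Counting gives 7.

7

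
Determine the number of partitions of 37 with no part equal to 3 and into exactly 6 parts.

A full systematic count gives 757.

757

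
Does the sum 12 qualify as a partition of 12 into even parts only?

Yes

The parts sum to 12, and the condition 'every summand is even' holds.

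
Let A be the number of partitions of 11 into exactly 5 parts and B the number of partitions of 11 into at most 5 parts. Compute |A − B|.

27

Partitions of 11 into exactly 5 parts: 10.
Partitions of 11 into at most 5 parts: 37.
|10 − 37| = 27.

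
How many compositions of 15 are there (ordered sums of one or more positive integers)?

16384

There are 14 gaps and each independently is a cut or not, giving 2^14 = 16384.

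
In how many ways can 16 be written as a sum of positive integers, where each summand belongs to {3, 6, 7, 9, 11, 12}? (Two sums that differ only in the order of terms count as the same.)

3

Listing the qualifying partitions of 16:
9+7
7+6+3
7+3+3+3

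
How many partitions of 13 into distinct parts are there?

18

Listing the qualifying partitions of 13:
13
12+1
11+2
10+3
10+2+1
9+4
9+3+1
8+5
8+4+1
8+3+2
7+6
7+5+1
7+4+2
7+3+2+1
6+5+2
6+4+3
6+4+2+1
5+4+3+1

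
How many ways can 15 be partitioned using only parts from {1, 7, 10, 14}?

5

They are:
14 + 1
10 + 1 + 1 + 1 + 1 + 1
7 + 7 + 1
7 + 1 + 1 + 1 + 1 + 1 + 1 + 1 + 1
1 + 1 + 1 + 1 + 1 + 1 + 1 + 1 + 1 + 1 + 1 + 1 + 1 + 1 + 1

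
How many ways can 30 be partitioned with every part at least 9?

11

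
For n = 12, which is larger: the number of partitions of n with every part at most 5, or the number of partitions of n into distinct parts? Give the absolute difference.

32

Partitions of 12 with every part at most 5: 47.
Partitions of 12 into distinct parts: 15.
|47 − 15| = 32.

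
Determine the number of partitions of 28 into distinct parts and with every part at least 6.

17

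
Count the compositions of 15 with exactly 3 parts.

91

A composition of 15 into 3 positive parts is chosen by placing 2 dividers among the 14 gaps between 15 units: C(14,2) = 91.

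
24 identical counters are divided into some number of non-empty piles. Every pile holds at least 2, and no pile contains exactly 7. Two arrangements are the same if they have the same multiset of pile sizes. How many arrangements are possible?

254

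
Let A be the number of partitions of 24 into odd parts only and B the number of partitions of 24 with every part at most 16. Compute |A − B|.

1408

Partitions of 24 into odd parts only: 122.
Partitions of 24 with every part at most 16: 1530.
|122 − 1530| = 1408.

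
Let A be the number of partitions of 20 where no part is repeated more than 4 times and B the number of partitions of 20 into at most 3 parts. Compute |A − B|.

Partitions of 20 where no part is repeated more than 4 times: 409.
Partitions of 20 into at most 3 parts: 44.
|409 − 44| = 365.

365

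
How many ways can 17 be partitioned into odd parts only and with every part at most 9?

There are too many to list fully; the first 12 (by largest part) are:
9 + 7 + 1
9 + 5 + 3
9 + 5 + 1 + 1 + 1
9 + 3 + 3 + 1 + 1
9 + 3 + 1 + 1 + 1 + 1 + 1
9 + 1 + 1 + 1 + 1 + 1 + 1 + 1 + 1
7 + 7 + 3
7 + 7 + 1 + 1 + 1
7 + 5 + 5
7 + 5 + 3 + 1 + 1
7 + 5 + 1 + 1 + 1 + 1 + 1
7 + 3 + 3 + 3 + 1
…and 18 more, for 30 total.

30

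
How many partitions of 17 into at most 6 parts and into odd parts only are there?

19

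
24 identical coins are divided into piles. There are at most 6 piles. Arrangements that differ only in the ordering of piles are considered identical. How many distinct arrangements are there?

Systematic enumeration (by largest part, then next-largest, …) yields 532.

532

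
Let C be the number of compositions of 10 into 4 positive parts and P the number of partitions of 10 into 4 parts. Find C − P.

75

Ordered (compositions into 4 parts): C(9,3) = 84.
Partitions of 10 into exactly 4 parts: 9.
Difference: 84 − 9 = 75.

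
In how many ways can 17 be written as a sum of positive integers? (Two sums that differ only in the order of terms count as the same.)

297

Enumerating by decreasing first part gives 297 partitions in all.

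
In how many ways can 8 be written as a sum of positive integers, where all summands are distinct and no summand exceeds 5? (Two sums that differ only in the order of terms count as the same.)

3

Enumerating:
5,3
5,2,1
4,3,1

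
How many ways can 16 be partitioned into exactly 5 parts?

A partial list (first 12 by largest part):
1,1,1,1,12
1,1,1,2,11
1,1,1,3,10
1,1,2,2,10
1,1,1,4,9
1,1,2,3,9
1,2,2,2,9
1,1,1,5,8
1,1,2,4,8
1,1,3,3,8
1,2,2,3,8
2,2,2,2,8
…and 25 more, for 37 total.

37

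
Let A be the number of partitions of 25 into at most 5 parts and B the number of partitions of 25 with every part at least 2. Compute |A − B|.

6

Partitions of 25 into at most 5 parts: 377.
Partitions of 25 with every part at least 2: 383.
|377 − 383| = 6.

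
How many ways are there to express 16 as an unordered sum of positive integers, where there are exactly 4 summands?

34

A partial list (first 12 by largest part):
13,1,1,1
12,2,1,1
11,3,1,1
11,2,2,1
10,4,1,1
10,3,2,1
10,2,2,2
9,5,1,1
9,4,2,1
9,3,3,1
9,3,2,2
8,6,1,1
…and 22 more, for 34 total.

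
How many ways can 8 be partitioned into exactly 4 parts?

Enumerating:
5, 1, 1, 1
4, 2, 1, 1
3, 3, 1, 1
3, 2, 2, 1
2, 2, 2, 2
That's 5 in total.

5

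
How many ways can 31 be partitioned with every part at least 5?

80

Systematic enumeration (by largest part, then next-largest, …) yields 80.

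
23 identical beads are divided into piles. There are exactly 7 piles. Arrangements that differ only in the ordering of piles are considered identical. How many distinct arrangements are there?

Direct enumeration gives 164 partitions.

164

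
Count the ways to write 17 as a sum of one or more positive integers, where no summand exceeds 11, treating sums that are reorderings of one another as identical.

278

A full systematic count gives 278.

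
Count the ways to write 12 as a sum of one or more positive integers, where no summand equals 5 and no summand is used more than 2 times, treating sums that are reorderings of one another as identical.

27

There are too many to list fully; the first 12 (by largest part) are:
12
11+1
10+2
10+1+1
9+3
9+2+1
8+4
8+3+1
8+2+2
8+2+1+1
7+4+1
7+3+2
…and 15 more, for 27 total.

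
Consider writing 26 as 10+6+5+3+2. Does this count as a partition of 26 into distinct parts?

Yes

The parts sum to 26, and the condition 'all summands are distinct' holds.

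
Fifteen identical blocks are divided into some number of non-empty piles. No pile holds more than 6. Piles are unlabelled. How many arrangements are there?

110

Enumerating by decreasing first part gives 110 partitions in all.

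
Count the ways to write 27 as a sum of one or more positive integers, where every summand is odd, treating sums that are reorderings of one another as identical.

192

Systematic enumeration (by largest part, then next-largest, …) yields 192.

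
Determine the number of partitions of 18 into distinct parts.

46

A partial list (first 12 by largest part):
18
17,1
16,2
15,3
15,2,1
14,4
14,3,1
13,5
13,4,1
13,3,2
12,6
12,5,1
…and 34 more, for 46 total.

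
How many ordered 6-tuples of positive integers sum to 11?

Equivalently, choose which 5 of the 10 gaps become plus signs: C(10,5) = 252.

252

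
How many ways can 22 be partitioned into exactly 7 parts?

There are 131 such partitions.

131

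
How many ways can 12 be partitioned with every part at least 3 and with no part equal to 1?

9

Enumerating:
12
9, 3
8, 4
7, 5
6, 6
6, 3, 3
5, 4, 3
4, 4, 4
3, 3, 3, 3
That's 9 in total.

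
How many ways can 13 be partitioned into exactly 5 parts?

Enumerating:
9, 1, 1, 1, 1
8, 2, 1, 1, 1
7, 3, 1, 1, 1
7, 2, 2, 1, 1
6, 4, 1, 1, 1
6, 3, 2, 1, 1
6, 2, 2, 2, 1
5, 5, 1, 1, 1
5, 4, 2, 1, 1
5, 3, 3, 1, 1
5, 3, 2, 2, 1
5, 2, 2, 2, 2
4, 4, 3, 1, 1
4, 4, 2, 2, 1
4, 3, 3, 2, 1
4, 3, 2, 2, 2
3, 3, 3, 3, 1
3, 3, 3, 2, 2
Counting gives 18.

18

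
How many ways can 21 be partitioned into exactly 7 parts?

105

A full systematic count gives 105.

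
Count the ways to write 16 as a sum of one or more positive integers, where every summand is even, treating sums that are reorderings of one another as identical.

Listing the qualifying partitions of 16:
16
14, 2
12, 4
12, 2, 2
10, 6
10, 4, 2
10, 2, 2, 2
8, 8
8, 6, 2
8, 4, 4
8, 4, 2, 2
8, 2, 2, 2, 2
6, 6, 4
6, 6, 2, 2
6, 4, 4, 2
6, 4, 2, 2, 2
6, 2, 2, 2, 2, 2
4, 4, 4, 4
4, 4, 4, 2, 2
4, 4, 2, 2, 2, 2
4, 2, 2, 2, 2, 2, 2
2, 2, 2, 2, 2, 2, 2, 2
Counting gives 22.

22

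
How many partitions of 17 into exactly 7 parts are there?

A partial list (first 12 by largest part):
11, 1, 1, 1, 1, 1, 1
10, 2, 1, 1, 1, 1, 1
9, 3, 1, 1, 1, 1, 1
9, 2, 2, 1, 1, 1, 1
8, 4, 1, 1, 1, 1, 1
8, 3, 2, 1, 1, 1, 1
8, 2, 2, 2, 1, 1, 1
7, 5, 1, 1, 1, 1, 1
7, 4, 2, 1, 1, 1, 1
7, 3, 3, 1, 1, 1, 1
7, 3, 2, 2, 1, 1, 1
7, 2, 2, 2, 2, 1, 1
…and 26 more, for 38 total.

38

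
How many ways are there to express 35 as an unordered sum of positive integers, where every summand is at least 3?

Counting exhaustively, 779 partitions satisfy the conditions.

779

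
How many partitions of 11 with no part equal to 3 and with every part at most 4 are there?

Enumerating:
4+4+2+1
4+4+1+1+1
4+2+2+2+1
4+2+2+1+1+1
4+2+1+1+1+1+1
4+1+1+1+1+1+1+1
2+2+2+2+2+1
2+2+2+2+1+1+1
2+2+2+1+1+1+1+1
2+2+1+1+1+1+1+1+1
2+1+1+1+1+1+1+1+1+1
1+1+1+1+1+1+1+1+1+1+1
Counting gives 12.

12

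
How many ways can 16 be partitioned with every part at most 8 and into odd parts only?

21

Listing the qualifying partitions of 16:
7 + 7 + 1 + 1
7 + 5 + 3 + 1
7 + 5 + 1 + 1 + 1 + 1
7 + 3 + 3 + 3
7 + 3 + 3 + 1 + 1 + 1
7 + 3 + 1 + 1 + 1 + 1 + 1 + 1
7 + 1 + 1 + 1 + 1 + 1 + 1 + 1 + 1 + 1
5 + 5 + 5 + 1
5 + 5 + 3 + 3
5 + 5 + 3 + 1 + 1 + 1
5 + 5 + 1 + 1 + 1 + 1 + 1 + 1
5 + 3 + 3 + 3 + 1 + 1
5 + 3 + 3 + 1 + 1 + 1 + 1 + 1
5 + 3 + 1 + 1 + 1 + 1 + 1 + 1 + 1 + 1
5 + 1 + 1 + 1 + 1 + 1 + 1 + 1 + 1 + 1 + 1 + 1
3 + 3 + 3 + 3 + 3 + 1
3 + 3 + 3 + 3 + 1 + 1 + 1 + 1
3 + 3 + 3 + 1 + 1 + 1 + 1 + 1 + 1 + 1
3 + 3 + 1 + 1 + 1 + 1 + 1 + 1 + 1 + 1 + 1 + 1
3 + 1 + 1 + 1 + 1 + 1 + 1 + 1 + 1 + 1 + 1 + 1 + 1 + 1
1 + 1 + 1 + 1 + 1 + 1 + 1 + 1 + 1 + 1 + 1 + 1 + 1 + 1 + 1 + 1
Counting gives 21.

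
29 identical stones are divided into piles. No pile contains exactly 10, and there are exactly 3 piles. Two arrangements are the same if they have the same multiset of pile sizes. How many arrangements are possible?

There are too many to list fully; the first 12 (by largest part) are:
1+1+27
1+2+26
1+3+25
2+2+25
1+4+24
2+3+24
1+5+23
2+4+23
3+3+23
1+6+22
2+5+22
3+4+22
…and 49 more, for 61 total.

61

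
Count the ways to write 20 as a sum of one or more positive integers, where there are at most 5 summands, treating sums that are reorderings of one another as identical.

Systematic enumeration (by largest part, then next-largest, …) yields 192.

192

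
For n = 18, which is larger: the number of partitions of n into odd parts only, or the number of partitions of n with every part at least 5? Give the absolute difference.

Partitions of 18 into odd parts only: 46.
Partitions of 18 with every part at least 5: 9.
|46 − 9| = 37.

37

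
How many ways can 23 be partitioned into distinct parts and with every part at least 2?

56

A partial list (first 12 by largest part):
23
21,2
20,3
19,4
18,5
18,3,2
17,6
17,4,2
16,7
16,5,2
16,4,3
15,8
…and 44 more, for 56 total.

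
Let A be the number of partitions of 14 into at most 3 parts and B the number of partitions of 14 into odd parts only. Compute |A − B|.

Partitions of 14 into at most 3 parts: 24.
Partitions of 14 into odd parts only: 22.
|24 − 22| = 2.

2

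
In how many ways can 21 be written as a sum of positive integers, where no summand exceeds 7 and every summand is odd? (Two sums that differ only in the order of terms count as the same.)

A partial list (first 12 by largest part):
7 + 7 + 7
7 + 7 + 5 + 1 + 1
7 + 7 + 3 + 3 + 1
7 + 7 + 3 + 1 + 1 + 1 + 1
7 + 7 + 1 + 1 + 1 + 1 + 1 + 1 + 1
7 + 5 + 5 + 3 + 1
7 + 5 + 5 + 1 + 1 + 1 + 1
7 + 5 + 3 + 3 + 3
7 + 5 + 3 + 3 + 1 + 1 + 1
7 + 5 + 3 + 1 + 1 + 1 + 1 + 1 + 1
7 + 5 + 1 + 1 + 1 + 1 + 1 + 1 + 1 + 1 + 1
7 + 3 + 3 + 3 + 3 + 1 + 1
…and 26 more, for 38 total.

38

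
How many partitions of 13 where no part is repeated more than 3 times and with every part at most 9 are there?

A partial list (first 12 by largest part):
9+4
9+3+1
9+2+2
9+2+1+1
8+5
8+4+1
8+3+2
8+3+1+1
8+2+2+1
8+2+1+1+1
7+6
7+5+1
…and 45 more, for 57 total.

57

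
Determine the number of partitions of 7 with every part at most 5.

Listing the qualifying partitions of 7:
2+5
1+1+5
3+4
1+2+4
1+1+1+4
1+3+3
2+2+3
1+1+2+3
1+1+1+1+3
1+2+2+2
1+1+1+2+2
1+1+1+1+1+2
1+1+1+1+1+1+1

13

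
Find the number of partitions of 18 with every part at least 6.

6

They are:
18
12, 6
11, 7
10, 8
9, 9
6, 6, 6
That's 6 in total.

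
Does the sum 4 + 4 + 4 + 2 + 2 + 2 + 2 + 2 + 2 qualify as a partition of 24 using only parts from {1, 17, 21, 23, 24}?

The parts sum to 24, and the condition 'each summand belongs to {1, 17, 21, 23, 24}' is violated.

No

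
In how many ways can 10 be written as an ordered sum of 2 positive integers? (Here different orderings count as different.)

By stars and bars with positive parts, the count is C(9,1) = 9.

9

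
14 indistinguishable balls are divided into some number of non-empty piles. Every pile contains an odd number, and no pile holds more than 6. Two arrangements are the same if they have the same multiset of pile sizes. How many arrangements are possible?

Listing the qualifying partitions of 14:
5 + 5 + 3 + 1
5 + 5 + 1 + 1 + 1 + 1
5 + 3 + 3 + 3
5 + 3 + 3 + 1 + 1 + 1
5 + 3 + 1 + 1 + 1 + 1 + 1 + 1
5 + 1 + 1 + 1 + 1 + 1 + 1 + 1 + 1 + 1
3 + 3 + 3 + 3 + 1 + 1
3 + 3 + 3 + 1 + 1 + 1 + 1 + 1
3 + 3 + 1 + 1 + 1 + 1 + 1 + 1 + 1 + 1
3 + 1 + 1 + 1 + 1 + 1 + 1 + 1 + 1 + 1 + 1 + 1
1 + 1 + 1 + 1 + 1 + 1 + 1 + 1 + 1 + 1 + 1 + 1 + 1 + 1
Counting gives 11.

11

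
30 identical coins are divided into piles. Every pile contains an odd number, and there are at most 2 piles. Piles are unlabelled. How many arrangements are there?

8

Listing the qualifying partitions of 30:
1+29
3+27
5+25
7+23
9+21
11+19
13+17
15+15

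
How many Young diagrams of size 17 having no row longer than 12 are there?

There are 285 such partitions.

285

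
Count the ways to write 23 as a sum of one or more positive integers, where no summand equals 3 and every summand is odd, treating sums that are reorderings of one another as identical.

A partial list (first 12 by largest part):
23
1,1,21
1,1,1,1,19
1,5,17
1,1,1,1,1,1,17
1,7,15
1,1,1,5,15
1,1,1,1,1,1,1,1,15
1,9,13
1,1,1,7,13
5,5,13
1,1,1,1,1,5,13
…and 28 more, for 40 total.

40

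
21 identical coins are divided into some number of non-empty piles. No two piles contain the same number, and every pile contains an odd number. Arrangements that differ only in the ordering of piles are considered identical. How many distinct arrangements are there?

8

Listing the qualifying partitions of 21:
21
17 + 3 + 1
15 + 5 + 1
13 + 7 + 1
13 + 5 + 3
11 + 9 + 1
11 + 7 + 3
9 + 7 + 5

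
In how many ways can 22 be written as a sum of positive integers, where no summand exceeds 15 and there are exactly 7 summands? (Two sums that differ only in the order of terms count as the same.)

130

Systematic enumeration (by largest part, then next-largest, …) yields 130.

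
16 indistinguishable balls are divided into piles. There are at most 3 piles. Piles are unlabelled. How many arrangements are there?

There are too many to list fully; the first 12 (by largest part) are:
16
15+1
14+2
14+1+1
13+3
13+2+1
12+4
12+3+1
12+2+2
11+5
11+4+1
11+3+2
…and 18 more, for 30 total.

30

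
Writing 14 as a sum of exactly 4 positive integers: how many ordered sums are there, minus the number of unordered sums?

263

Ordered (compositions into 4 parts): C(13,3) = 286.
Partitions of 14 into exactly 4 parts: 23.
Difference: 286 − 23 = 263.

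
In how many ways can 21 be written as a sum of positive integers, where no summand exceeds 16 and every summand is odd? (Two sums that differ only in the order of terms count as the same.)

Counting exhaustively, 72 partitions satisfy the conditions.

72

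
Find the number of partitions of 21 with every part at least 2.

165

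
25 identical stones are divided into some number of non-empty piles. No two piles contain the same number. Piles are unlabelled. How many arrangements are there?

Direct enumeration gives 142 partitions.

142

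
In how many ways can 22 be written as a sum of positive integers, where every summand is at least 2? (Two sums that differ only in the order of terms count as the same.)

210

Direct enumeration gives 210 partitions.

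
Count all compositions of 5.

Each of the 4 gaps between 5 units is either a break or not: 2^4 = 16.

16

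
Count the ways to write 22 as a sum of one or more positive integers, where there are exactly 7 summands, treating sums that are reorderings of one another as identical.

A full systematic count gives 131.

131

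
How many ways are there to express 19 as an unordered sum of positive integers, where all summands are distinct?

A partial list (first 12 by largest part):
19
1, 18
2, 17
3, 16
1, 2, 16
4, 15
1, 3, 15
5, 14
1, 4, 14
2, 3, 14
6, 13
1, 5, 13
…and 42 more, for 54 total.

54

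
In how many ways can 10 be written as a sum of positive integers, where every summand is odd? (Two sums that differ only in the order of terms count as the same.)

Enumerating:
9 + 1
7 + 3
7 + 1 + 1 + 1
5 + 5
5 + 3 + 1 + 1
5 + 1 + 1 + 1 + 1 + 1
3 + 3 + 3 + 1
3 + 3 + 1 + 1 + 1 + 1
3 + 1 + 1 + 1 + 1 + 1 + 1 + 1
1 + 1 + 1 + 1 + 1 + 1 + 1 + 1 + 1 + 1
That's 10 in total.

10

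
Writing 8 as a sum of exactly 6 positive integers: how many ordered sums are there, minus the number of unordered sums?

19

Compositions: C(7,5) = 21.
Partitions of 8 into exactly 6 parts: 2.
Difference: 21 − 2 = 19.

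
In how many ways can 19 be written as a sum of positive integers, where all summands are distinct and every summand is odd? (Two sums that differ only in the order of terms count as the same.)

6

They are:
19
1 + 3 + 15
1 + 5 + 13
1 + 7 + 11
3 + 5 + 11
3 + 7 + 9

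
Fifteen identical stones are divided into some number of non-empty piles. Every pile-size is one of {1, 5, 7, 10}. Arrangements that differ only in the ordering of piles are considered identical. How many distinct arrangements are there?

9

The partitions of 15 that satisfy the conditions:
10,5
10,1,1,1,1,1
7,7,1
7,5,1,1,1
7,1,1,1,1,1,1,1,1
5,5,5
5,5,1,1,1,1,1
5,1,1,1,1,1,1,1,1,1,1
1,1,1,1,1,1,1,1,1,1,1,1,1,1,1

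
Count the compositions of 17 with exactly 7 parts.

8008

Place 6 bars in the 16 internal gaps of a row of 17 dots: C(16,6) = 8008.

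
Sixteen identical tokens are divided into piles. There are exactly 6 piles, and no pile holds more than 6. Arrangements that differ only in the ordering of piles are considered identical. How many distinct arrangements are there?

Enumerating:
6+6+1+1+1+1
6+5+2+1+1+1
6+4+3+1+1+1
6+4+2+2+1+1
6+3+3+2+1+1
6+3+2+2+2+1
6+2+2+2+2+2
5+5+3+1+1+1
5+5+2+2+1+1
5+4+4+1+1+1
5+4+3+2+1+1
5+4+2+2+2+1
5+3+3+3+1+1
5+3+3+2+2+1
5+3+2+2+2+2
4+4+4+2+1+1
4+4+3+3+1+1
4+4+3+2+2+1
4+4+2+2+2+2
4+3+3+3+2+1
4+3+3+2+2+2
3+3+3+3+3+1
3+3+3+3+2+2

23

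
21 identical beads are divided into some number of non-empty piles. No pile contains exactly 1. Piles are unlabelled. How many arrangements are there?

A full systematic count gives 165.

165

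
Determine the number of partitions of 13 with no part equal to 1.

24

They are:
13
11, 2
10, 3
9, 4
9, 2, 2
8, 5
8, 3, 2
7, 6
7, 4, 2
7, 3, 3
7, 2, 2, 2
6, 5, 2
6, 4, 3
6, 3, 2, 2
5, 5, 3
5, 4, 4
5, 4, 2, 2
5, 3, 3, 2
5, 2, 2, 2, 2
4, 4, 3, 2
4, 3, 3, 3
4, 3, 2, 2, 2
3, 3, 3, 2, 2
3, 2, 2, 2, 2, 2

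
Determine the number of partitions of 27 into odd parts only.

Systematic enumeration (by largest part, then next-largest, …) yields 192.

192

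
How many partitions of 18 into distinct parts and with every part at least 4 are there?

9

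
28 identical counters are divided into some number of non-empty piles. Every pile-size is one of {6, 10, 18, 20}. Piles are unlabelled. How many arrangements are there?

Listing the qualifying partitions of 28:
18 + 10
10 + 6 + 6 + 6

2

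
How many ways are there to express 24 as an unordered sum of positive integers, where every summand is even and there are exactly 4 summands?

Listing the qualifying partitions of 24:
18,2,2,2
16,4,2,2
14,6,2,2
14,4,4,2
12,8,2,2
12,6,4,2
12,4,4,4
10,10,2,2
10,8,4,2
10,6,6,2
10,6,4,4
8,8,6,2
8,8,4,4
8,6,6,4
6,6,6,6
Counting gives 15.

15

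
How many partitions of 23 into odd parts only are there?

Systematic enumeration (by largest part, then next-largest, …) yields 104.

104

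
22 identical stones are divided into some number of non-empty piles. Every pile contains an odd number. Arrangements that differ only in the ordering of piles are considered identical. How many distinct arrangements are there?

A full systematic count gives 89.

89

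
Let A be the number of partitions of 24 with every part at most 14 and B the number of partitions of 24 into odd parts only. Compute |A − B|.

1356

Partitions of 24 with every part at most 14: 1478.
Partitions of 24 into odd parts only: 122.
|1478 − 122| = 1356.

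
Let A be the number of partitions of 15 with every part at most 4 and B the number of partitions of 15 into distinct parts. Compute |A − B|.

27

Partitions of 15 with every part at most 4: 54.
Partitions of 15 into distinct parts: 27.
|54 − 27| = 27.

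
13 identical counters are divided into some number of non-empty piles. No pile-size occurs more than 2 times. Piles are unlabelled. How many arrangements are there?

A partial list (first 12 by largest part):
13
12,1
11,2
11,1,1
10,3
10,2,1
9,4
9,3,1
9,2,2
9,2,1,1
8,5
8,4,1
…and 32 more, for 44 total.

44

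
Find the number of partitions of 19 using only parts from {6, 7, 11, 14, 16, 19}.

2

The partitions of 19 that satisfy the conditions:
19
7+6+6
Counting gives 2.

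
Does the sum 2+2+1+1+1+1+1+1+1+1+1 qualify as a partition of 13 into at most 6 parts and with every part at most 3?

No

The parts sum to 13, and the condition 'there are at most 6 summands' is violated.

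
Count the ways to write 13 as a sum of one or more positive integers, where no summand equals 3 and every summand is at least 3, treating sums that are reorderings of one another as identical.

5

Listing the qualifying partitions of 13:
13
9,4
8,5
7,6
5,4,4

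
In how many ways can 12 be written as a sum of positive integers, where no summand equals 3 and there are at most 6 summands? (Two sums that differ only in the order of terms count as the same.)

A partial list (first 12 by largest part):
12
11, 1
10, 2
10, 1, 1
9, 2, 1
9, 1, 1, 1
8, 4
8, 2, 2
8, 2, 1, 1
8, 1, 1, 1, 1
7, 5
7, 4, 1
…and 23 more, for 35 total.

35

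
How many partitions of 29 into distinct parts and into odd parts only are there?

17

Enumerating:
29
25,3,1
23,5,1
21,7,1
21,5,3
19,9,1
19,7,3
17,11,1
17,9,3
17,7,5
15,13,1
15,11,3
15,9,5
13,11,5
13,9,7
13,7,5,3,1
11,9,5,3,1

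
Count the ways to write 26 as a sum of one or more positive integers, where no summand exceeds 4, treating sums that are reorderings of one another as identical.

There are 206 such partitions.

206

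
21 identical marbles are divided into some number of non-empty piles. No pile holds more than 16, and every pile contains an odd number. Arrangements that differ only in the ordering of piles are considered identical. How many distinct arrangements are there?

72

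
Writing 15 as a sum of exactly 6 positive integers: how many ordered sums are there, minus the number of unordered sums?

Ordered (compositions into 6 parts): C(14,5) = 2002.
Partitions of 15 into exactly 6 parts: 26.
Difference: 2002 − 26 = 1976.

1976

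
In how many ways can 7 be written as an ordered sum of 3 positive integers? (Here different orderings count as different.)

A composition of 7 into 3 positive parts is chosen by placing 2 dividers among the 6 gaps between 7 units: C(6,2) = 15.

15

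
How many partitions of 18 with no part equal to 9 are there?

355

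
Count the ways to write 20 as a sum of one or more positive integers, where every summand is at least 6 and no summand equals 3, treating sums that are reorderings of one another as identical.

8

Enumerating:
20
14, 6
13, 7
12, 8
11, 9
10, 10
8, 6, 6
7, 7, 6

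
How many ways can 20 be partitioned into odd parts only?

There are too many to list fully; the first 12 (by largest part) are:
19,1
17,3
17,1,1,1
15,5
15,3,1,1
15,1,1,1,1,1
13,7
13,5,1,1
13,3,3,1
13,3,1,1,1,1
13,1,1,1,1,1,1,1
11,9
…and 52 more, for 64 total.

64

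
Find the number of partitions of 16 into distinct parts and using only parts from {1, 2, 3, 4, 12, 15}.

3

Listing the qualifying partitions of 16:
1, 15
4, 12
1, 3, 12
Counting gives 3.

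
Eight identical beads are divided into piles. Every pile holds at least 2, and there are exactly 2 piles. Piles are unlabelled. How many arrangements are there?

Enumerating:
6+2
5+3
4+4
Counting gives 3.

3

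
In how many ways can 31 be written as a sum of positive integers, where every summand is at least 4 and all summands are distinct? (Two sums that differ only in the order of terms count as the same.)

There are too many to list fully; the first 12 (by largest part) are:
31
27 + 4
26 + 5
25 + 6
24 + 7
23 + 8
22 + 9
22 + 5 + 4
21 + 10
21 + 6 + 4
20 + 11
20 + 7 + 4
…and 50 more, for 62 total.

62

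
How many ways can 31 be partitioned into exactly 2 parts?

15

The partitions of 31 that satisfy the conditions:
30+1
29+2
28+3
27+4
26+5
25+6
24+7
23+8
22+9
21+10
20+11
19+12
18+13
17+14
16+15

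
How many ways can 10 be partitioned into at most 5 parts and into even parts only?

Enumerating:
10
8+2
6+4
6+2+2
4+4+2
4+2+2+2
2+2+2+2+2

7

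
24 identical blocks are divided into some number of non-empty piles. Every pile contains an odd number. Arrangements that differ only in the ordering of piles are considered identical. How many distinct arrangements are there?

122

There are 122 such partitions.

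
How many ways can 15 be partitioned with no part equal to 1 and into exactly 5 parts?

Listing the qualifying partitions of 15:
2 + 2 + 2 + 2 + 7
2 + 2 + 2 + 3 + 6
2 + 2 + 2 + 4 + 5
2 + 2 + 3 + 3 + 5
2 + 2 + 3 + 4 + 4
2 + 3 + 3 + 3 + 4
3 + 3 + 3 + 3 + 3
That's 7 in total.

7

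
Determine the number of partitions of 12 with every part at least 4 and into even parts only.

Listing the qualifying partitions of 12:
12
4+8
6+6
4+4+4

4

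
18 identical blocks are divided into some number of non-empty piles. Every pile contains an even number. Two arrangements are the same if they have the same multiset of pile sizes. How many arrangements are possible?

30

A partial list (first 12 by largest part):
18
16 + 2
14 + 4
14 + 2 + 2
12 + 6
12 + 4 + 2
12 + 2 + 2 + 2
10 + 8
10 + 6 + 2
10 + 4 + 4
10 + 4 + 2 + 2
10 + 2 + 2 + 2 + 2
…and 18 more, for 30 total.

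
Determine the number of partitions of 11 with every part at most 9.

54

A partial list (first 12 by largest part):
9+2
9+1+1
8+3
8+2+1
8+1+1+1
7+4
7+3+1
7+2+2
7+2+1+1
7+1+1+1+1
6+5
6+4+1
…and 42 more, for 54 total.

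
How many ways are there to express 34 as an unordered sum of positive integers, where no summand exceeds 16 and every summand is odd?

398

There are 398 such partitions.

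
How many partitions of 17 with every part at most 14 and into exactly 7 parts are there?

A partial list (first 12 by largest part):
11, 1, 1, 1, 1, 1, 1
10, 2, 1, 1, 1, 1, 1
9, 3, 1, 1, 1, 1, 1
9, 2, 2, 1, 1, 1, 1
8, 4, 1, 1, 1, 1, 1
8, 3, 2, 1, 1, 1, 1
8, 2, 2, 2, 1, 1, 1
7, 5, 1, 1, 1, 1, 1
7, 4, 2, 1, 1, 1, 1
7, 3, 3, 1, 1, 1, 1
7, 3, 2, 2, 1, 1, 1
7, 2, 2, 2, 2, 1, 1
…and 26 more, for 38 total.

38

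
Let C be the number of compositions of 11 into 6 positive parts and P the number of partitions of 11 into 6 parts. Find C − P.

Ordered (compositions into 6 parts): C(10,5) = 252.
Partitions of 11 into exactly 6 parts: 7.
Difference: 252 − 7 = 245.

245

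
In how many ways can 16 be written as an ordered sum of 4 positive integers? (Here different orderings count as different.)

Equivalently, choose which 3 of the 15 gaps become plus signs: C(15,3) = 455.

455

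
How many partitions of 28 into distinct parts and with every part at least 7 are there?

12

Enumerating:
28
21, 7
20, 8
19, 9
18, 10
17, 11
16, 12
15, 13
13, 8, 7
12, 9, 7
11, 10, 7
11, 9, 8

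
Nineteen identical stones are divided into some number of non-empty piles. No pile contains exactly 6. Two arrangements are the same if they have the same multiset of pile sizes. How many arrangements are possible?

389

Direct enumeration gives 389 partitions.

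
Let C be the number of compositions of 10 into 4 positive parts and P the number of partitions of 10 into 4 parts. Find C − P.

Ordered (compositions into 4 parts): C(9,3) = 84.
Unordered (partitions into 4 parts): 9.
Difference: 84 − 9 = 75.

75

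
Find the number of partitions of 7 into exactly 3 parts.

4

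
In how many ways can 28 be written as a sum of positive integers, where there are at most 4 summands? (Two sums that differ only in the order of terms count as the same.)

Enumerating by decreasing first part gives 249 partitions in all.

249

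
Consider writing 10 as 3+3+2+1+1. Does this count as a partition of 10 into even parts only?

The parts sum to 10, and the condition 'every summand is even' is violated.

No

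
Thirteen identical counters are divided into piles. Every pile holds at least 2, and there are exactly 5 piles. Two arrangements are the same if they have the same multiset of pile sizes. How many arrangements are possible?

3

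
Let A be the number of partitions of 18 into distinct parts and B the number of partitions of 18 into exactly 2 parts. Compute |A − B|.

37

Partitions of 18 into distinct parts: 46.
Partitions of 18 into exactly 2 parts: 9.
|46 − 9| = 37.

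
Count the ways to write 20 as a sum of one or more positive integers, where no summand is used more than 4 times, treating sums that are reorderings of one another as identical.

409

A full systematic count gives 409.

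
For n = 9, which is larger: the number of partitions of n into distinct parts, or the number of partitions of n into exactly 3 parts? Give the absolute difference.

1

Partitions of 9 into distinct parts: 8.
Partitions of 9 into exactly 3 parts: 7.
|8 − 7| = 1.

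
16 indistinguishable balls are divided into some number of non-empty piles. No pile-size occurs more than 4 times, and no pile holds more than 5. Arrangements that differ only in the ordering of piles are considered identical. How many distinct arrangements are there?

There are too many to list fully; the first 12 (by largest part) are:
5+5+5+1
5+5+4+2
5+5+4+1+1
5+5+3+3
5+5+3+2+1
5+5+3+1+1+1
5+5+2+2+2
5+5+2+2+1+1
5+5+2+1+1+1+1
5+4+4+3
5+4+4+2+1
5+4+4+1+1+1
…and 42 more, for 54 total.

54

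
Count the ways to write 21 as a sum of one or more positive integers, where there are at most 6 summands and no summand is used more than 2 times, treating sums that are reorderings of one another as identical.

Direct enumeration gives 228 partitions.

228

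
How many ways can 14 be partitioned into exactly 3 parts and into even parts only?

The partitions of 14 that satisfy the conditions:
2,2,10
2,4,8
2,6,6
4,4,6
Counting gives 4.

4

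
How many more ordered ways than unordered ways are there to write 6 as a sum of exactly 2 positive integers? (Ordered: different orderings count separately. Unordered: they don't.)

2

Compositions: C(5,1) = 5.
Unordered (partitions into 2 parts): 3.
Difference: 5 − 3 = 2.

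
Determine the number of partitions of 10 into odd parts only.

10

Listing the qualifying partitions of 10:
1+9
3+7
1+1+1+7
5+5
1+1+3+5
1+1+1+1+1+5
1+3+3+3
1+1+1+1+3+3
1+1+1+1+1+1+1+3
1+1+1+1+1+1+1+1+1+1
Counting gives 10.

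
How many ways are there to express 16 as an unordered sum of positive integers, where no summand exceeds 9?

Systematic enumeration (by largest part, then next-largest, …) yields 201.

201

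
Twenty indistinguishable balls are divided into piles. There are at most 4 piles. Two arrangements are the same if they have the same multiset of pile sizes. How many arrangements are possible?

108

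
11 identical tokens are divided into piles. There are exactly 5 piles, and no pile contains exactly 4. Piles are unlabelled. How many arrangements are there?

7

Listing the qualifying partitions of 11:
7+1+1+1+1
6+2+1+1+1
5+3+1+1+1
5+2+2+1+1
3+3+3+1+1
3+3+2+2+1
3+2+2+2+2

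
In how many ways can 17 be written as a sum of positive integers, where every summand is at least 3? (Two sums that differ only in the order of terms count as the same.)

25

Enumerating:
17
14+3
13+4
12+5
11+6
11+3+3
10+7
10+4+3
9+8
9+5+3
9+4+4
8+6+3
8+5+4
8+3+3+3
7+7+3
7+6+4
7+5+5
7+4+3+3
6+6+5
6+5+3+3
6+4+4+3
5+5+4+3
5+4+4+4
5+3+3+3+3
4+4+3+3+3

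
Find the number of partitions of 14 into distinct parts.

22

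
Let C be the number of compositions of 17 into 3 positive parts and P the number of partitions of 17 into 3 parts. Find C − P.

Compositions: C(16,2) = 120.
Partitions of 17 into exactly 3 parts: 24.
Difference: 120 − 24 = 96.

96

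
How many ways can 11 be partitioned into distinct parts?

They are:
11
10 + 1
9 + 2
8 + 3
8 + 2 + 1
7 + 4
7 + 3 + 1
6 + 5
6 + 4 + 1
6 + 3 + 2
5 + 4 + 2
5 + 3 + 2 + 1

12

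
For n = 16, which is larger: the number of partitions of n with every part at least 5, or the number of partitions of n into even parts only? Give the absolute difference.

Partitions of 16 with every part at least 5: 6.
Partitions of 16 into even parts only: 22.
|6 − 22| = 16.

16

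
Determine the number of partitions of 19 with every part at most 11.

Counting exhaustively, 445 partitions satisfy the conditions.

445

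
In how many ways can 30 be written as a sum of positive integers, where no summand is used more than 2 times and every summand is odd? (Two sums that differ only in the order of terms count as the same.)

There are too many to list fully; the first 12 (by largest part) are:
29+1
27+3
25+5
25+3+1+1
23+7
23+5+1+1
23+3+3+1
21+9
21+7+1+1
21+5+3+1
19+11
19+9+1+1
…and 48 more, for 60 total.

60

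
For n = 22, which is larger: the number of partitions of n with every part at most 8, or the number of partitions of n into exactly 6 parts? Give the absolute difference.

Partitions of 22 with every part at most 8: 638.
Partitions of 22 into exactly 6 parts: 136.
|638 − 136| = 502.

502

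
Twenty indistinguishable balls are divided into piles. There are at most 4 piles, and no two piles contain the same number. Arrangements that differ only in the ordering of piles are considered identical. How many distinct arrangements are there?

57

There are too many to list fully; the first 12 (by largest part) are:
20
19+1
18+2
17+3
17+2+1
16+4
16+3+1
15+5
15+4+1
15+3+2
14+6
14+5+1
…and 45 more, for 57 total.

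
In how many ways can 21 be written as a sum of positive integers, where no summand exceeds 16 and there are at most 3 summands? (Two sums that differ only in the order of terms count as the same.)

39

A partial list (first 12 by largest part):
16,5
16,4,1
16,3,2
15,6
15,5,1
15,4,2
15,3,3
14,7
14,6,1
14,5,2
14,4,3
13,8
…and 27 more, for 39 total.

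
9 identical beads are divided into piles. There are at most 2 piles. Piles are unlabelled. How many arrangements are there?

5

The partitions of 9 that satisfy the conditions:
9
8, 1
7, 2
6, 3
5, 4
Counting gives 5.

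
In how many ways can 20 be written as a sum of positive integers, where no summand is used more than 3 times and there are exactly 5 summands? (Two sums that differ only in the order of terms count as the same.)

Enumerating by decreasing first part gives 80 partitions in all.

80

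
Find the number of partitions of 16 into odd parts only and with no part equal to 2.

A partial list (first 12 by largest part):
1+15
3+13
1+1+1+13
5+11
1+1+3+11
1+1+1+1+1+11
7+9
1+1+5+9
1+3+3+9
1+1+1+1+3+9
1+1+1+1+1+1+1+9
1+1+7+7
…and 20 more, for 32 total.

32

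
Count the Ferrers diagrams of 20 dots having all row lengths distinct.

There are too many to list fully; the first 12 (by largest part) are:
20
19 + 1
18 + 2
17 + 3
17 + 2 + 1
16 + 4
16 + 3 + 1
15 + 5
15 + 4 + 1
15 + 3 + 2
14 + 6
14 + 5 + 1
…and 52 more, for 64 total.

64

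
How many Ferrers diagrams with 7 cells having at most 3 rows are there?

The partitions of 7 that satisfy the conditions:
7
1 + 6
2 + 5
1 + 1 + 5
3 + 4
1 + 2 + 4
1 + 3 + 3
2 + 2 + 3

8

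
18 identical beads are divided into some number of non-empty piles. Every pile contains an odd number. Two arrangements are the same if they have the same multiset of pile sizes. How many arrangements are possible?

A partial list (first 12 by largest part):
17, 1
15, 3
15, 1, 1, 1
13, 5
13, 3, 1, 1
13, 1, 1, 1, 1, 1
11, 7
11, 5, 1, 1
11, 3, 3, 1
11, 3, 1, 1, 1, 1
11, 1, 1, 1, 1, 1, 1, 1
9, 9
…and 34 more, for 46 total.

46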